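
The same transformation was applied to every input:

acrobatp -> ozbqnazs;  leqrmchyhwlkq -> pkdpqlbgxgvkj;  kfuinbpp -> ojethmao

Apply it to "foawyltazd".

cenzvxkszy

Each output is the input with this applied: shift every letter 1 place backward in the alphabet (wrapping around), then move the last character to the front.
Applying both steps to "foawyltazd": "enzvxkszyc", then "cenzvxkszy".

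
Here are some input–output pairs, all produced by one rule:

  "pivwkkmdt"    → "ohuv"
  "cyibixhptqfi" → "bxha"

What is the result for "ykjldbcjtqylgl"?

xjik

Looking at the pairs, the operation is to shift every letter 1 place backward in the alphabet (wrapping around), then keep only the first 4 characters.
"ykjldbcjtqylgl" → "xjikcabispxkfk" → "xjik".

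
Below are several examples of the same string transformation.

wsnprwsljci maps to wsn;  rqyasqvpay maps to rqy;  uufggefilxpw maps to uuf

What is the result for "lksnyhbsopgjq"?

Each output is the input with this applied: keep only the first 3 characters.
Doing the same to "lksnyhbsopgjq": "lks".

lks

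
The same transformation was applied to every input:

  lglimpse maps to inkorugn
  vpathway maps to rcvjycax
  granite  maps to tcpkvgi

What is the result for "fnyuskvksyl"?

The pattern: shift every letter 2 places forward in the alphabet (wrapping around), then move the first character to the end.
On "fnyuskvksyl": the first step gives "hpawumxmuan", and the second then gives "pawumxmuanh".

pawumxmuanh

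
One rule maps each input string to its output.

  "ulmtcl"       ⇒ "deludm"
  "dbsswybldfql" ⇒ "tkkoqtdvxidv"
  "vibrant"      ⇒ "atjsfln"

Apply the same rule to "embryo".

Each output is the input with this applied: move the first character to the end, then shift every letter 8 places backward in the alphabet (wrapping around).
For "embryo" the result is "etjqgw".

etjqgw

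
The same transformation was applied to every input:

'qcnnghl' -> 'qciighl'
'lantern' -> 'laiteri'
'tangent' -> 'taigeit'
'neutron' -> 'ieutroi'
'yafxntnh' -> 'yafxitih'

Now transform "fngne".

In each case the input is transformed by: replace every "n" with "i".
For "fngne" the result is "figie".

figie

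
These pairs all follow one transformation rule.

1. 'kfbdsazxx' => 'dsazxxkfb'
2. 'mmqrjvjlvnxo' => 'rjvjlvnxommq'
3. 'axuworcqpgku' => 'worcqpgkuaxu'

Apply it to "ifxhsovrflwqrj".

The rule is to move the first 3 characters to the end (rotate left by 3).
So "ifxhsovrflwqrj" becomes "hsovrflwqrjifx".

hsovrflwqrjifx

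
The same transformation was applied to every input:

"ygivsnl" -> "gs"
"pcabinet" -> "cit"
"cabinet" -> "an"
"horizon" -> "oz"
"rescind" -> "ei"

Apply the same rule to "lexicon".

The transformation: keep one character in every 3, starting at position 2 (positions 2nd, 5th, 8th, ...).
"lexicon" → "ec".

ec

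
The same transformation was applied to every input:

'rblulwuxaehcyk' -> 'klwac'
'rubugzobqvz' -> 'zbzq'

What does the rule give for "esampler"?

ral

What's happening: move the last 2 characters to the front (rotate right by 2), then keep one character in every 3, starting at position 2 (positions 2nd, 5th, 8th, ...).
Working it through for "esampler": intermediate "eresampl", final "ral".
(Check on "rubugzobqvz": → "vzrubugzobq" → "zbzq" ✓)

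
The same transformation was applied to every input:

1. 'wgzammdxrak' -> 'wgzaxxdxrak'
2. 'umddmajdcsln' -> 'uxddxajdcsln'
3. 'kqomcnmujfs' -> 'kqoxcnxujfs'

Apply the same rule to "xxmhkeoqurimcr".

xxxhkeoqurixcr

Each output is the input with this applied: replace every "m" with "x".
"xxmhkeoqurimcr" → "xxxhkeoqurixcr".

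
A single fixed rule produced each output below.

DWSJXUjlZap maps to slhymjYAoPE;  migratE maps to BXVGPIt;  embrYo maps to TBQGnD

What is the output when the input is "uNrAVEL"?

JcGpkta

Each output is the input with this applied: flip the case of every letter, then shift every letter 11 places backward in the alphabet (wrapping around).
For "uNrAVEL", step one produces "UnRavel"; step two turns that into "JcGpkta".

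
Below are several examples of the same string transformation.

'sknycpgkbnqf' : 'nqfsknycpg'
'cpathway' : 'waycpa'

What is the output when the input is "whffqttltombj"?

mbjwhffqttl

The pattern: move the last 3 characters to the front (rotate right by 3), then delete the last 2 characters.
Working it through for "whffqttltombj": intermediate "mbjwhffqttlto", final "mbjwhffqttl".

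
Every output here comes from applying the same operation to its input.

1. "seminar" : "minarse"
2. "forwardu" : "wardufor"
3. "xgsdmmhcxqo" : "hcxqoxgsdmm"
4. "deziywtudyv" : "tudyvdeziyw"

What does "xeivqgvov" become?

qgvovxeiv

Each output is the input with this applied: move the last 2 characters to the front (rotate right by 2), then move the last 3 characters to the front (rotate right by 3).
Starting from "xeivqgvov": after the first operation, "ovxeivqgv"; after the second, "qgvovxeiv".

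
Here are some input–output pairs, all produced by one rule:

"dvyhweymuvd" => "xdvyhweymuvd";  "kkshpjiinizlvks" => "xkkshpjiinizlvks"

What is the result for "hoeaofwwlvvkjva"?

xhoeaofwwlvvkjva

Rule — prepend "x".
For "hoeaofwwlvvkjva" the result is "xhoeaofwwlvvkjva".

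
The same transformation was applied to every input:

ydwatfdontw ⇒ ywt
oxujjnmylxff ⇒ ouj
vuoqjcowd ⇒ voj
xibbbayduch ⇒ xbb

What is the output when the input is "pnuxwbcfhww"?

puw

In each case the input is transformed by: keep every other character starting from the first (positions 1st, 3rd, 5th, ...), then keep only the first 3 characters.
Doing the same to "pnuxwbcfhww": "puw".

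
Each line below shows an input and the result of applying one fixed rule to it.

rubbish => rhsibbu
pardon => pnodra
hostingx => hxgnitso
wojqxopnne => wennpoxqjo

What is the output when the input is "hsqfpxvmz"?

The rule is to move the first character to the end, then reverse the string.
"hsqfpxvmz" → "sqfpxvmzh" → "hzmvxpfqs".

hzmvxpfqs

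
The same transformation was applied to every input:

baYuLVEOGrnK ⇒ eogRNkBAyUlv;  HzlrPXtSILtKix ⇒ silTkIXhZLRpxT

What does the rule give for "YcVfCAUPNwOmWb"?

pnWoMwByCvFcau

The pattern: flip the case of every letter, then swap the front and back halves of the string.
Applying that to "YcVfCAUPNwOmWb" gives "pnWoMwByCvFcau".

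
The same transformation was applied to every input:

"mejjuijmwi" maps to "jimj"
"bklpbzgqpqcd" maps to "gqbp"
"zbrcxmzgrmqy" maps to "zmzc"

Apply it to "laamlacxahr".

The pattern: keep one character in every 3, starting at position 1 (positions 1st, 4th, 7th, ...), then move the last 2 characters to the front (rotate right by 2).
"laamlacxahr" → "lmch" → "chlm".

chlm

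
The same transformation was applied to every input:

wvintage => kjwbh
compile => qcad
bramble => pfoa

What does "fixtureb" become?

The pattern: delete the last 3 characters, then shift every letter 12 places backward in the alphabet (wrapping around).
On "fixtureb": the first step gives "fixtu", and the second then gives "twlhi".

twlhi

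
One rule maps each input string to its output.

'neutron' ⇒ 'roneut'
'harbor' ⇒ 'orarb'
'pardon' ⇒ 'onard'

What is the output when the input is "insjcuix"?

In each case the input is transformed by: delete the first character, then move the first 3 characters to the end (rotate left by 3).
So "insjcuix" becomes "cuixnsj".

cuixnsj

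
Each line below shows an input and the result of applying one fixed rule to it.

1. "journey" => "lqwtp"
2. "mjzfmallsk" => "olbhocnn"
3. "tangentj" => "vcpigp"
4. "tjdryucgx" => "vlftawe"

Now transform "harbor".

jctd

In each case the input is transformed by: delete the last 2 characters, then shift every letter 2 places forward in the alphabet (wrapping around).
For "harbor", step one produces "harb"; step two turns that into "jctd".
(Check on "journey": → "journ" → "lqwtp" ✓)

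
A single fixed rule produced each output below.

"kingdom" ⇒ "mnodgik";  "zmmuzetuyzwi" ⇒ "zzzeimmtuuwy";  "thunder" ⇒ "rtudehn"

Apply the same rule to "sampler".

prsaelm

What's happening: sort the characters into alphabetical order, then move the last 3 characters to the front (rotate right by 3).
Working it through for "sampler": intermediate "aelmprs", final "prsaelm".
(Check on "zmmuzetuyzwi": → "eimmtuuwyzzz" → "zzzeimmtuuwy" ✓)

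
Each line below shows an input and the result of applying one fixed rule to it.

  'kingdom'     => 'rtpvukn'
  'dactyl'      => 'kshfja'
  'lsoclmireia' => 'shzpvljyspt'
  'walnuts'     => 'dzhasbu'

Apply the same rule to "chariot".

jaovhpy

Each output is the input with this applied: shift every letter 7 places forward in the alphabet (wrapping around), then take characters alternately from the front and the back (1st, last, 2nd, 2nd-last, ...).
Applying both steps to "chariot": "johypva", then "jaovhpy".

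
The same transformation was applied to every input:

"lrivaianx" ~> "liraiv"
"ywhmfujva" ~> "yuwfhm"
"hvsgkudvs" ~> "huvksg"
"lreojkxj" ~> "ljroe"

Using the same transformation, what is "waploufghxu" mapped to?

What's happening: delete the last 3 characters, then take characters alternately from the front and the back (1st, last, 2nd, 2nd-last, ...).
Working it through for "waploufghxu": intermediate "waploufg", final "wgafpulo".

wgafpulo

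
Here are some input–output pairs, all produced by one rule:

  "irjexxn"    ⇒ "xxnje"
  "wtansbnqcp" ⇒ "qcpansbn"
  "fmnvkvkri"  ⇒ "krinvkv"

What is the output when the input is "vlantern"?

ernant

In each case the input is transformed by: delete the first 2 characters, then move the last 3 characters to the front (rotate right by 3).
For "vlantern", step one produces "antern"; step two turns that into "ernant".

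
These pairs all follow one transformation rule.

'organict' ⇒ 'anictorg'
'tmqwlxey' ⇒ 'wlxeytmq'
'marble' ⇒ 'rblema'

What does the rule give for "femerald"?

eraldfem

Looking at the pairs, the operation is to move the last character to the front, then swap the front and back halves of the string.
Applying both steps to "femerald": "dfemeral", then "eraldfem".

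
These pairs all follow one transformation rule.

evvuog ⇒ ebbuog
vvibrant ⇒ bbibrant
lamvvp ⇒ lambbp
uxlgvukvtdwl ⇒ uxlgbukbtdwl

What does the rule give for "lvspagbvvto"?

lbspagbbbto

The pattern: replace every "v" with "b".
For "lvspagbvvto" the result is "lbspagbbbto".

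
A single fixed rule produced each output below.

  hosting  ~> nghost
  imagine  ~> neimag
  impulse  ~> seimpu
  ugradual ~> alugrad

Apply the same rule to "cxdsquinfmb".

mbcxdsquin

In each case the input is transformed by: move the last 3 characters to the front (rotate right by 3), then delete the first character.
Applying both steps to "cxdsquinfmb": "fmbcxdsquin", then "mbcxdsquin".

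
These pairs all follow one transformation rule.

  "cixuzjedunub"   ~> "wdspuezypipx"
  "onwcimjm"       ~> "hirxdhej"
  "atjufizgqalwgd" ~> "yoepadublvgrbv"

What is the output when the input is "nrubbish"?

What's happening: swap the first and last characters, then shift every letter 5 places backward in the alphabet (wrapping around).
Working it through for "nrubbish": intermediate "hrubbisn", final "cmpwwdni".
(Check on "onwcimjm": → "mnwcimjo" → "hirxdhej" ✓)

cmpwwdni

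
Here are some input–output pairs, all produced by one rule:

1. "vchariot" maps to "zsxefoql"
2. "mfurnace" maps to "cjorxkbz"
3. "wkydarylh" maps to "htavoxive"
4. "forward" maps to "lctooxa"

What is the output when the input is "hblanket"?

yexihkqb

The rule is to swap each adjacent pair of characters (1↔2, 3↔4, ...), then shift every letter 3 places backward in the alphabet (wrapping around).
Applying that to "hblanket" gives "yexihkqb".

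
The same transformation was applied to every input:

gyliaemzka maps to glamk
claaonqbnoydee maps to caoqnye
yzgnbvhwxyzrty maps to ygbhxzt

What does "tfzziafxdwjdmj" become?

tzifdjm

The transformation: keep every other character starting from the first (positions 1st, 3rd, 5th, ...).
Doing the same to "tfzziafxdwjdmj": "tzifdjm".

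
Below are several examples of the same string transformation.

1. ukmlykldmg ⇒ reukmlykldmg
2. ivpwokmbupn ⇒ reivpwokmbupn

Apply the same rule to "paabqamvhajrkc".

In each case the input is transformed by: prepend "re".
So "paabqamvhajrkc" becomes "repaabqamvhajrkc".

repaabqamvhajrkc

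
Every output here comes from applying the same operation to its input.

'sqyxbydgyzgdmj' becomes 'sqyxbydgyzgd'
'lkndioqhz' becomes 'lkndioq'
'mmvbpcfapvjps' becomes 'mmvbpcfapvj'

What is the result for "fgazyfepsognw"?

In each case the input is transformed by: delete the last 2 characters.
Doing the same to "fgazyfepsognw": "fgazyfepsog".

fgazyfepsog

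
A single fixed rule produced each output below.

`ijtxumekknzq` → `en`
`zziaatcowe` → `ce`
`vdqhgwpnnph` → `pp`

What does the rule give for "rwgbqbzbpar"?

za

The rule is to keep one character in every 3, starting at position 1 (positions 1st, 4th, 7th, ...), then delete the first 2 characters.
For "rwgbqbzbpar" the result is "za".
(Check on "ijtxumekknzq": → "ixen" → "en" ✓)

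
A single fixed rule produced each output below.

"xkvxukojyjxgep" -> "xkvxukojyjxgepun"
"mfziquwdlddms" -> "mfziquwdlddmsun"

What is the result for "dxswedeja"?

dxswedejaun

The pattern: append "un".
So "dxswedeja" becomes "dxswedejaun".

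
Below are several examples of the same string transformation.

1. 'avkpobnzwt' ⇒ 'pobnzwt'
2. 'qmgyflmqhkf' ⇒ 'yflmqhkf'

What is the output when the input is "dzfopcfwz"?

The rule is to delete the first 3 characters.
For "dzfopcfwz" the result is "opcfwz".

opcfwz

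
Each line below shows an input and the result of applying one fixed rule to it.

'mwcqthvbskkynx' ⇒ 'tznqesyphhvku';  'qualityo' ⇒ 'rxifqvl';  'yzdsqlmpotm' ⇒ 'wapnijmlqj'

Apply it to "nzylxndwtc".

wviukatqz

The transformation: shift every letter 3 places backward in the alphabet (wrapping around), then delete the first character.
For "nzylxndwtc", step one produces "kwviukatqz"; step two turns that into "wviukatqz".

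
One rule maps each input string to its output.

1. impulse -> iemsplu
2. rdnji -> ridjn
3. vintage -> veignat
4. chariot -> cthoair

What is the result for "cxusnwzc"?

ccxzuwsn

The transformation: take characters alternately from the front and the back (1st, last, 2nd, 2nd-last, ...).
Applying that to "cxusnwzc" gives "ccxzuwsn".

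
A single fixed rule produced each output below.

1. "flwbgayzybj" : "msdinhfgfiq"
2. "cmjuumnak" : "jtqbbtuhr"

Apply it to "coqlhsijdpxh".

Rule — shift every letter 7 places forward in the alphabet (wrapping around).
So "coqlhsijdpxh" becomes "jvxsozpqkweo".

jvxsozpqkweo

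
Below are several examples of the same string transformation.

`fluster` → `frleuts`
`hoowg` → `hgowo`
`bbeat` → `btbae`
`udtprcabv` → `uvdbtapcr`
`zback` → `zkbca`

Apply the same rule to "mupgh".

mhugp

Rule — take characters alternately from the front and the back (1st, last, 2nd, 2nd-last, ...).
Doing the same to "mupgh": "mhugp".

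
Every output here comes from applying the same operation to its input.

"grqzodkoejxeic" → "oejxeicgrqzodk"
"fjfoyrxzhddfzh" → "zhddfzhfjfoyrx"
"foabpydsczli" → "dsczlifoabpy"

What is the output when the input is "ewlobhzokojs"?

Each output is the input with this applied: swap the front and back halves of the string.
Doing the same to "ewlobhzokojs": "zokojsewlobh".

zokojsewlobh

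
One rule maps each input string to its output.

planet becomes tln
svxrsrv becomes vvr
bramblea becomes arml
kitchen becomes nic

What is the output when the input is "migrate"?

What's happening: move the last 2 characters to the front (rotate right by 2), then keep every other character starting from the second (positions 2nd, 4th, 6th, ...).
For "migrate" the result is "eir".
(Check on "kitchen": → "enkitch" → "nic" ✓)

eir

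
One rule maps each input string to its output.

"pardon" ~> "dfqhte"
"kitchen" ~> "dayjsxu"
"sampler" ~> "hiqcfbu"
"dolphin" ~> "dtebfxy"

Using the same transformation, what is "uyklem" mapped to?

Each output is the input with this applied: shift every letter 10 places backward in the alphabet (wrapping around), then move the last character to the front.
On "uyklem": the first step gives "koabuc", and the second then gives "ckoabu".

ckoabu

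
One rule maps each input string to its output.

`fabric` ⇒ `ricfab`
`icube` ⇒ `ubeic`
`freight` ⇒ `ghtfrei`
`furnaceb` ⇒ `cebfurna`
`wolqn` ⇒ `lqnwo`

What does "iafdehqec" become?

The pattern: move the last 3 characters to the front (rotate right by 3).
Doing the same to "iafdehqec": "qeciafdeh".

qeciafdeh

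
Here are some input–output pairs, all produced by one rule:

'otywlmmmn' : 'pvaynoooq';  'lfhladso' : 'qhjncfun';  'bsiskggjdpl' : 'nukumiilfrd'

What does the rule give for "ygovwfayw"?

yiqxyhcaa

The rule is to swap the first and last characters, then shift every letter 2 places forward in the alphabet (wrapping around).
Applying both steps to "ygovwfayw": "wgovwfayy", then "yiqxyhcaa".
(Check on "otywlmmmn": → "ntywlmmmo" → "pvaynoooq" ✓)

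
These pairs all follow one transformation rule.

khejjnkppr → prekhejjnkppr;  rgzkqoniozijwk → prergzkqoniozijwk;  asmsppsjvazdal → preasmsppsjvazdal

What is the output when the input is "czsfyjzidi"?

Looking at the pairs, the operation is to prepend "pre".
Applying that to "czsfyjzidi" gives "preczsfyjzidi".

preczsfyjzidi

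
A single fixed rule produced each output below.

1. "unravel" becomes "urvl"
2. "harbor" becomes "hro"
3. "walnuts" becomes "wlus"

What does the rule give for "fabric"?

fbi

The transformation: keep every other character starting from the first (positions 1st, 3rd, 5th, ...).
So "fabric" becomes "fbi".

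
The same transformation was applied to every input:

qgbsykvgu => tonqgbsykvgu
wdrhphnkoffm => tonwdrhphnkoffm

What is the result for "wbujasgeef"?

Each output is the input with this applied: prepend "ton".
For "wbujasgeef" the result is "tonwbujasgeef".

tonwbujasgeef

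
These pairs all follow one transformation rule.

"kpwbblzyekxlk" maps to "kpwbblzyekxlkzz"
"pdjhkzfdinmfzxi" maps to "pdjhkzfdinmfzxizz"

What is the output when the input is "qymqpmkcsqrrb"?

qymqpmkcsqrrbzz

Rule — append "zz".
For "qymqpmkcsqrrb" the result is "qymqpmkcsqrrbzz".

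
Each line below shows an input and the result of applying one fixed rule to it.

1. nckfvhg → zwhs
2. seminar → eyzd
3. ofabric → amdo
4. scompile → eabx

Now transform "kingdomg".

What's happening: shift every letter 12 places forward in the alphabet (wrapping around), then keep every other character starting from the first (positions 1st, 3rd, 5th, ...).
"kingdomg" → "wuzspays" → "wzpy".

wzpy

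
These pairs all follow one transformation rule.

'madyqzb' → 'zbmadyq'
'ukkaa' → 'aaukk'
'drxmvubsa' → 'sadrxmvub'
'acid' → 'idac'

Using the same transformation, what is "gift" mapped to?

The transformation: move the last 2 characters to the front (rotate right by 2).
For "gift" the result is "ftgi".

ftgi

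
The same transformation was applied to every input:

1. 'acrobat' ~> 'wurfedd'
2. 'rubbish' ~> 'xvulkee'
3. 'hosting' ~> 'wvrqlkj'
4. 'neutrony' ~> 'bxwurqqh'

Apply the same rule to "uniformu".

Each output is the input with this applied: sort the characters into reverse alphabetical order, then shift every letter 3 places forward in the alphabet (wrapping around).
Applying both steps to "uniformu": "uuronmif", then "xxurqpli".

xxurqpli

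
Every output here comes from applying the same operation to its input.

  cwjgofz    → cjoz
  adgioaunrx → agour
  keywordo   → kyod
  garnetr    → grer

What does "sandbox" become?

What's happening: keep every other character starting from the first (positions 1st, 3rd, 5th, ...).
Applying that to "sandbox" gives "snbx".

snbx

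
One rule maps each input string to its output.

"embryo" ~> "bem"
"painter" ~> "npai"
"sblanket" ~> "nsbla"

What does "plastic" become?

The transformation: delete the last 3 characters, then move the last character to the front.
Applying both steps to "plastic": "plas", then "spla".

spla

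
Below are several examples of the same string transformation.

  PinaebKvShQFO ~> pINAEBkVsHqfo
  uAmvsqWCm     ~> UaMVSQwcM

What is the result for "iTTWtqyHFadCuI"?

IttwTQYhfADcUi

The transformation: flip the case of every letter.
So "iTTWtqyHFadCuI" becomes "IttwTQYhfADcUi".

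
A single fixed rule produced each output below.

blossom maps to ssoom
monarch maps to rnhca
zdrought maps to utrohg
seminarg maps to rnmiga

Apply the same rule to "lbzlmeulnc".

Each output is the input with this applied: delete the first 2 characters, then sort the characters into reverse alphabetical order.
On "lbzlmeulnc" that produces "zunmllec".

zunmllec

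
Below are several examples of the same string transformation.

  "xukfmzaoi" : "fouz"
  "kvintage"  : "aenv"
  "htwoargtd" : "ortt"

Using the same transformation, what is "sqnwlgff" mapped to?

In each case the input is transformed by: keep every other character starting from the second (positions 2nd, 4th, 6th, ...), then sort the characters into alphabetical order.
Starting from "sqnwlgff": after the first operation, "qwgf"; after the second, "fgqw".
(Check on "xukfmzaoi": → "ufzo" → "fouz" ✓)

fgqw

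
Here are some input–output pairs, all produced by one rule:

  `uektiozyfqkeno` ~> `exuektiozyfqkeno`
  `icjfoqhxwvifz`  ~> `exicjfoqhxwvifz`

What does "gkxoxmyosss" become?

The rule is to prepend "ex".
"gkxoxmyosss" → "exgkxoxmyosss".

exgkxoxmyosss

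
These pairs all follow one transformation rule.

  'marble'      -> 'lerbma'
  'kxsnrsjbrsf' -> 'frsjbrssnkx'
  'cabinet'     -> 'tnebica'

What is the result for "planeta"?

aetanpl

Each output is the input with this applied: swap each adjacent pair of characters (1↔2, 3↔4, ...), then reverse the string.
Working it through for "planeta": intermediate "lpnatea", final "aetanpl".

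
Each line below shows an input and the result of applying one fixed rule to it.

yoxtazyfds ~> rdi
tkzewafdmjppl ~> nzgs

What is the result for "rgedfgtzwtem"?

jich

The pattern: keep one character in every 3, starting at position 2 (positions 2nd, 5th, 8th, ...), then shift every letter 3 places forward in the alphabet (wrapping around).
Working it through for "rgedfgtzwtem": intermediate "gfze", final "jich".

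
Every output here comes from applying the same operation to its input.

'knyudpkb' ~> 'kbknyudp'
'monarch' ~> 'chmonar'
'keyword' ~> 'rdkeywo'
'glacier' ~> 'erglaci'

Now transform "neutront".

ntneutro

Each output is the input with this applied: move the last 2 characters to the front (rotate right by 2).
So "neutront" becomes "ntneutro".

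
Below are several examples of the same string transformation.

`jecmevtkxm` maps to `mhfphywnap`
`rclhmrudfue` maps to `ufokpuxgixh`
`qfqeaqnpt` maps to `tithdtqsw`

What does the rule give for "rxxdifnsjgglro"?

uaagliqvmjjour

The pattern: shift every letter 3 places forward in the alphabet (wrapping around).
For "rxxdifnsjgglro" the result is "uaagliqvmjjour".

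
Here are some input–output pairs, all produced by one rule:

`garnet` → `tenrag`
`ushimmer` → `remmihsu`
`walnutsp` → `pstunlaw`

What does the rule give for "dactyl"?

Looking at the pairs, the operation is to reverse the string.
"dactyl" → "lytcad".

lytcad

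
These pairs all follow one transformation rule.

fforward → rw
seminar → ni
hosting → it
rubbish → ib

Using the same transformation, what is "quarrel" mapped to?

rr

What's happening: take characters alternately from the front and the back (1st, last, 2nd, 2nd-last, ...), then keep only the last 2 characters.
For "quarrel", step one produces "qluearr"; step two turns that into "rr".
(Check on "rubbish": → "rhusbib" → "ib" ✓)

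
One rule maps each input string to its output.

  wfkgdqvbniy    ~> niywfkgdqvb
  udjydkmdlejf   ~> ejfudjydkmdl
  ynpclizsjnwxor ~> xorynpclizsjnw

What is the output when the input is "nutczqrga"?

The rule is to move the last 3 characters to the front (rotate right by 3).
So "nutczqrga" becomes "rganutczq".

rganutczq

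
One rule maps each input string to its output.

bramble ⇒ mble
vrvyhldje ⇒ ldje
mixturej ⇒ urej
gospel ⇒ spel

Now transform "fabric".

bric

Each output is the input with this applied: keep only the last 4 characters.
"fabric" → "bric".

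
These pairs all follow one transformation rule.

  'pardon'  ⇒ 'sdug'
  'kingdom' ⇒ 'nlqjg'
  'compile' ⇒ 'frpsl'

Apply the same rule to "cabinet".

fdelq

Each output is the input with this applied: shift every letter 3 places forward in the alphabet (wrapping around), then delete the last 2 characters.
Doing the same to "cabinet": "fdelq".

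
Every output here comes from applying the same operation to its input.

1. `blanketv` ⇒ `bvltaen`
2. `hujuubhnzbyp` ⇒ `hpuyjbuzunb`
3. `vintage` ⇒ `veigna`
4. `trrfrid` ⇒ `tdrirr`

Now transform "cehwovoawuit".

cteihuwwoav

What's happening: take characters alternately from the front and the back (1st, last, 2nd, 2nd-last, ...), then delete the last character.
Starting from "cehwovoawuit": after the first operation, "cteihuwwoavo"; after the second, "cteihuwwoav".
(Check on "hujuubhnzbyp": → "hpuyjbuzunbh" → "hpuyjbuzunb" ✓)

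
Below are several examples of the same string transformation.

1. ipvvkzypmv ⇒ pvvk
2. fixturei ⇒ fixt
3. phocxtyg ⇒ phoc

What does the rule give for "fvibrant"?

The rule is to swap the front and back halves of the string, then keep only the last 4 characters.
For "fvibrant", step one produces "rantfvib"; step two turns that into "fvib".

fvib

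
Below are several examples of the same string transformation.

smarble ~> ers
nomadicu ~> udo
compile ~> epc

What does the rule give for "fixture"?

etf

Each output is the input with this applied: reverse the string, then keep one character in every 3, starting at position 1 (positions 1st, 4th, 7th, ...).
Starting from "fixture": after the first operation, "erutxif"; after the second, "etf".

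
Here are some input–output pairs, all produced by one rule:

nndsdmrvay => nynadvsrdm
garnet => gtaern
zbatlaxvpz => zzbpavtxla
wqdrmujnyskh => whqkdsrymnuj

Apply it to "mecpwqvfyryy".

Rule — take characters alternately from the front and the back (1st, last, 2nd, 2nd-last, ...).
On "mecpwqvfyryy" that produces "myeycrpywfqv".

myeycrpywfqv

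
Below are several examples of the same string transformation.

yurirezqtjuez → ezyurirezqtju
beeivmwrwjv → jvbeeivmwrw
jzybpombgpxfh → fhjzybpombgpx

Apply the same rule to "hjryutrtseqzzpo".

pohjryutrtseqzz

In each case the input is transformed by: move the last 2 characters to the front (rotate right by 2).
For "hjryutrtseqzzpo" the result is "pohjryutrtseqzz".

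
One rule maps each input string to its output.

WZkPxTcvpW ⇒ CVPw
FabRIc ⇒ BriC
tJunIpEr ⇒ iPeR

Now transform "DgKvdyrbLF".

Looking at the pairs, the operation is to flip the case of every letter, then keep only the last 4 characters.
"DgKvdyrbLF" → "dGkVDYRBlf" → "RBlf".

RBlf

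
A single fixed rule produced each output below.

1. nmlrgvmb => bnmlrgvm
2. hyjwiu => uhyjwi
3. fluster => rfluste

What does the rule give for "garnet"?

tgarne

The transformation: move the last character to the front.
Applying that to "garnet" gives "tgarne".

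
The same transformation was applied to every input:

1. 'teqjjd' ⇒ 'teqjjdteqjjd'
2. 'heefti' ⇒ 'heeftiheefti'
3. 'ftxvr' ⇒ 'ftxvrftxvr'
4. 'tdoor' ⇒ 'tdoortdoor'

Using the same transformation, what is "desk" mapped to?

deskdesk

The rule is to write the whole string twice.
Applying that to "desk" gives "deskdesk".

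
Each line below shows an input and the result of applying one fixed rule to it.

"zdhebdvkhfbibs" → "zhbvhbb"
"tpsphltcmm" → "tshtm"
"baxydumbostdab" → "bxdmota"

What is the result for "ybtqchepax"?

Rule — keep every other character starting from the first (positions 1st, 3rd, 5th, ...).
"ybtqchepax" → "ytcea".

ytcea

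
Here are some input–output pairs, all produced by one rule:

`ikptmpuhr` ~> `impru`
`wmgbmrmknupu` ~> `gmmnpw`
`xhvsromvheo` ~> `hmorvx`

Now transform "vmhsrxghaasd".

aghrsv

The rule is to keep every other character starting from the first (positions 1st, 3rd, 5th, ...), then sort the characters into alphabetical order.
"vmhsrxghaasd" → "vhrgas" → "aghrsv".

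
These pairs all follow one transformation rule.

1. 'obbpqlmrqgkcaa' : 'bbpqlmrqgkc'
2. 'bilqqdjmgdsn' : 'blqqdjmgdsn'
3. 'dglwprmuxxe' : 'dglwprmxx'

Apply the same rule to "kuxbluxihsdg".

kxblxhsdg

What's happening: remove every vowel.
Doing the same to "kuxbluxihsdg": "kxblxhsdg".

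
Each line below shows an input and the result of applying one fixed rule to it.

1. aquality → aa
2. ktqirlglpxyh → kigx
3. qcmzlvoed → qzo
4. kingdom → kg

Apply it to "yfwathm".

ya

The pattern: move the last 2 characters to the front (rotate right by 2), then keep one character in every 3, starting at position 3 (positions 3rd, 6th, 9th, ...).
For "yfwathm" the result is "ya".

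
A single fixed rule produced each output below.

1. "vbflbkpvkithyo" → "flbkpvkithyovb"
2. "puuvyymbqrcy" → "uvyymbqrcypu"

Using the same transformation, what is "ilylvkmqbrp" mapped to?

ylvkmqbrpil

What's happening: move the first 2 characters to the end (rotate left by 2).
"ilylvkmqbrp" → "ylvkmqbrpil".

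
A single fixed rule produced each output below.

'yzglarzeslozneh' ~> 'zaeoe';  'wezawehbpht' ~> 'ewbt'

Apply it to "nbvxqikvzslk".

The pattern: keep one character in every 3, starting at position 2 (positions 2nd, 5th, 8th, ...).
For "nbvxqikvzslk" the result is "bqvl".

bqvl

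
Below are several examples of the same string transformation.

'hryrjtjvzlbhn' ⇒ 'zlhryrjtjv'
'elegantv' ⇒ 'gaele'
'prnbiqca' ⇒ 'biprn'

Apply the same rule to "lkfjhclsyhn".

lslkfjhc

Each output is the input with this applied: delete the last 3 characters, then move the last 2 characters to the front (rotate right by 2).
"lkfjhclsyhn" → "lkfjhcls" → "lslkfjhc".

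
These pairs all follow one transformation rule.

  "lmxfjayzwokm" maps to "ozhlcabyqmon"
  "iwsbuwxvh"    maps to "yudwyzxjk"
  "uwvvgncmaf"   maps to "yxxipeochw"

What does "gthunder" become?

Looking at the pairs, the operation is to move the first character to the end, then shift every letter 2 places forward in the alphabet (wrapping around).
"gthunder" → "vjwpfgti".

vjwpfgti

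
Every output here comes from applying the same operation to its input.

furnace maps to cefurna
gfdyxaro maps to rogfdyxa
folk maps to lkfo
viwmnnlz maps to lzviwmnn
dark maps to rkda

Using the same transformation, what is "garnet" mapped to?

etgarn

Looking at the pairs, the operation is to move the last 2 characters to the front (rotate right by 2).
On "garnet" that produces "etgarn".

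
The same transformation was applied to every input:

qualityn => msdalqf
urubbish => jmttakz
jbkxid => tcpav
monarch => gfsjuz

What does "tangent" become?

sfywfl

The pattern: delete the first character, then shift every letter 8 places backward in the alphabet (wrapping around).
"tangent" → "sfywfl".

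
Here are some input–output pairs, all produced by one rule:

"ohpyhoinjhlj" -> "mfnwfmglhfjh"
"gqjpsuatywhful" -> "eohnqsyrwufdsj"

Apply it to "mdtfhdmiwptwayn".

What's happening: shift every letter 2 places backward in the alphabet (wrapping around).
"mdtfhdmiwptwayn" → "kbrdfbkgunruywl".

kbrdfbkgunruywl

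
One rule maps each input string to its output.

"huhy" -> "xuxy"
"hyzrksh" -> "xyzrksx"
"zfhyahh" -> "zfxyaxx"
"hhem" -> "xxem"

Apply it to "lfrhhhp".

lfrxxxp

In each case the input is transformed by: replace every "h" with "x".
So "lfrhhhp" becomes "lfrxxxp".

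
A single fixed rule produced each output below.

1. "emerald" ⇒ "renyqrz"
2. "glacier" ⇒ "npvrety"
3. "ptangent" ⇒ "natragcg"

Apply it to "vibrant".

In each case the input is transformed by: move the first 2 characters to the end (rotate left by 2), then shift every letter 13 places forward in the alphabet (wrapping around) — i.e. ROT13.
On "vibrant" that produces "oenagiv".

oenagiv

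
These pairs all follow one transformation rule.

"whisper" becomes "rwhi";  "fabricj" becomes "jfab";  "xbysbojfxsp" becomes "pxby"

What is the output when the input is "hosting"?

Each output is the input with this applied: move the last character to the front, then keep only the first 4 characters.
"hosting" → "ghostin" → "ghos".

ghos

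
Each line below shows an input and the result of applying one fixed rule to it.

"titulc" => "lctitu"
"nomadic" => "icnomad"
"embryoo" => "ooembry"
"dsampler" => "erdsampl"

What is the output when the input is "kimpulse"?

sekimpul

Each output is the input with this applied: move the last 2 characters to the front (rotate right by 2).
So "kimpulse" becomes "sekimpul".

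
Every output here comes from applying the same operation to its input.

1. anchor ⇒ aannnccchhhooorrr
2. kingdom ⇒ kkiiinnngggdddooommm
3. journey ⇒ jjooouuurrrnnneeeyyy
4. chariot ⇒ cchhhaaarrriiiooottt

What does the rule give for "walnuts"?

Each output is the input with this applied: repeat every character 3 times, then delete the first character.
For "walnuts", step one produces "wwwaaalllnnnuuutttsss"; step two turns that into "wwaaalllnnnuuutttsss".

wwaaalllnnnuuutttsss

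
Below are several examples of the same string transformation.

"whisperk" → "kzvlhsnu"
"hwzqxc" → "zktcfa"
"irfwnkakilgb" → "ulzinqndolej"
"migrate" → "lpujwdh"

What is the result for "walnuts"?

dzqowxv

In each case the input is transformed by: swap each adjacent pair of characters (1↔2, 3↔4, ...), then shift every letter 3 places forward in the alphabet (wrapping around).
On "walnuts": the first step gives "awnltus", and the second then gives "dzqowxv".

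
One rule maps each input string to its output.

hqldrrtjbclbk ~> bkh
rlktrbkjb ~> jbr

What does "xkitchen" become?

In each case the input is transformed by: move the last 2 characters to the front (rotate right by 2), then keep only the first 3 characters.
On "xkitchen": the first step gives "enxkitch", and the second then gives "enx".

enx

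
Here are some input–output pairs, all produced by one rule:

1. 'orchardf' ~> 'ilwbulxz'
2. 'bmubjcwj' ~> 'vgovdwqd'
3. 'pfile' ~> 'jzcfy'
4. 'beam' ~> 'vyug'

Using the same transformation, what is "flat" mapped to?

Rule — shift every letter 6 places backward in the alphabet (wrapping around).
Applying that to "flat" gives "zfun".

zfun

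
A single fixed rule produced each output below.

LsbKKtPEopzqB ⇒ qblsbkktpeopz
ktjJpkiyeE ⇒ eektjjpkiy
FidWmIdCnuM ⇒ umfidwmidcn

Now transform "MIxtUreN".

In each case the input is transformed by: move the last 2 characters to the front (rotate right by 2), then convert every letter to lowercase.
So "MIxtUreN" becomes "enmixtur".

enmixtur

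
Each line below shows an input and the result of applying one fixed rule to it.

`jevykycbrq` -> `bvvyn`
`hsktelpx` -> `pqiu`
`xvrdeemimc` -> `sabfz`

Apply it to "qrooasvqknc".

What's happening: keep every other character starting from the second (positions 2nd, 4th, 6th, ...), then shift every letter 3 places backward in the alphabet (wrapping around).
Starting from "qrooasvqknc": after the first operation, "rosqn"; after the second, "olpnk".

olpnk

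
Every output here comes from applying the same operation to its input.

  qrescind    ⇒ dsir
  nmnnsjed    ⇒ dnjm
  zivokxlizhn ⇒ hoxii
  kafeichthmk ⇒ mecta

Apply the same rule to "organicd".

dair

In each case the input is transformed by: keep every other character starting from the second (positions 2nd, 4th, 6th, ...), then swap the first and last characters.
Applying both steps to "organicd": "raid", then "dair".
(Check on "nmnnsjed": → "mnjd" → "dnjm" ✓)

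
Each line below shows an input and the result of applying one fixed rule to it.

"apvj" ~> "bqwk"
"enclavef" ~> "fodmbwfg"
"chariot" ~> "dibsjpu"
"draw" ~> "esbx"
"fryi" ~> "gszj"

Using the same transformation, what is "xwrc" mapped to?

yxsd

The transformation: shift every letter 1 place forward in the alphabet (wrapping around).
Applying that to "xwrc" gives "yxsd".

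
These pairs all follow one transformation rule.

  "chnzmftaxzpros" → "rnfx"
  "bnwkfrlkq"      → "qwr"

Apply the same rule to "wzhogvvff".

Looking at the pairs, the operation is to keep one character in every 3, starting at position 3 (positions 3rd, 6th, 9th, ...), then move the last character to the front.
On "wzhogvvff": the first step gives "hvf", and the second then gives "fhv".
(Check on "chnzmftaxzpros": → "nfxr" → "rnfx" ✓)

fhv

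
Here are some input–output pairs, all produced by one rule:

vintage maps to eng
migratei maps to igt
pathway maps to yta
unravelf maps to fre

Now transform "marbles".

What's happening: move the last character to the front, then keep one character in every 3, starting at position 1 (positions 1st, 4th, 7th, ...).
"marbles" → "smarble" → "sre".
(Check on "vintage": → "evintag" → "eng" ✓)

sre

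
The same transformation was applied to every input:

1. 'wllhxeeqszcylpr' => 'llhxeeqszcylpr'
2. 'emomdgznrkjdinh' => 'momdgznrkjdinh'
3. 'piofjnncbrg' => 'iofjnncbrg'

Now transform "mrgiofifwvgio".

rgiofifwvgio

In each case the input is transformed by: delete the first character.
On "mrgiofifwvgio" that produces "rgiofifwvgio".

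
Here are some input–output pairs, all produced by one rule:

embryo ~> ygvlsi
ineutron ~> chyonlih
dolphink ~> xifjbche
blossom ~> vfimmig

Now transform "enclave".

What's happening: shift every letter 6 places backward in the alphabet (wrapping around).
For "enclave" the result is "yhwfupy".

yhwfupy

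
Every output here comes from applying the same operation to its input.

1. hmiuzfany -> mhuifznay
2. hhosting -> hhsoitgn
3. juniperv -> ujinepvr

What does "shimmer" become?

hsmiemr

The pattern: swap each adjacent pair of characters (1↔2, 3↔4, ...).
On "shimmer" that produces "hsmiemr".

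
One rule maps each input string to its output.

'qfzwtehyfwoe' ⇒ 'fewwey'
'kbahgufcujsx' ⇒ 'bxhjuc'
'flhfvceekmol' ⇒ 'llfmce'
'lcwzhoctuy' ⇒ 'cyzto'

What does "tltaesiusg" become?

Each output is the input with this applied: keep every other character starting from the second (positions 2nd, 4th, 6th, ...), then take characters alternately from the front and the back (1st, last, 2nd, 2nd-last, ...).
So "tltaesiusg" becomes "lgaus".

lgaus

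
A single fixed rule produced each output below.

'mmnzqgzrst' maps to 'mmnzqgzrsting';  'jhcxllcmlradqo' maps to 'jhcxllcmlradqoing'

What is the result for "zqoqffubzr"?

zqoqffubzring

Each output is the input with this applied: append "ing".
On "zqoqffubzr" that produces "zqoqffubzring".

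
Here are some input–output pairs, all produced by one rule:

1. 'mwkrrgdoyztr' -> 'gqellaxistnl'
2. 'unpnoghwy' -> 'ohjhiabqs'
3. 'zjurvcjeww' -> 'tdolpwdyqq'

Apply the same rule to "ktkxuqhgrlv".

What's happening: shift every letter 6 places backward in the alphabet (wrapping around).
Applying that to "ktkxuqhgrlv" gives "enerokbalfp".

enerokbalfp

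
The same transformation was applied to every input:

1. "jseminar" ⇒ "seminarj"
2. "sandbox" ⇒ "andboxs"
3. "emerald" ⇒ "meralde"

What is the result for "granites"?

Rule — move the first character to the end.
Doing the same to "granites": "ranitesg".

ranitesg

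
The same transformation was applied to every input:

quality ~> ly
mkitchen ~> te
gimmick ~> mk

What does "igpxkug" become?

xg

Each output is the input with this applied: move the first character to the end, then keep one character in every 3, starting at position 3 (positions 3rd, 6th, 9th, ...).
Doing the same to "igpxkug": "xg".
(Check on "gimmick": → "immickg" → "mk" ✓)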